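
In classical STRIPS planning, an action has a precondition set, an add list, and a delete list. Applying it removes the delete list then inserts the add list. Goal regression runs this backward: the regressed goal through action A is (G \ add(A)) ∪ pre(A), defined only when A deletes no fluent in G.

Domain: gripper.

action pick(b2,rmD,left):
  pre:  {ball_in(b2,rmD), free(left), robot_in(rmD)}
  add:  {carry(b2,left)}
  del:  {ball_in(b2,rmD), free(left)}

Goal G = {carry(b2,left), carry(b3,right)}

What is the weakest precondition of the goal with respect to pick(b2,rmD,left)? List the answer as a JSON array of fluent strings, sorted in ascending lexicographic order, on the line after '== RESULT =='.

Compute (G \ add) ∪ pre:
  G ∩ del = {}  (empty — regression defined)
  G \ add = {carry(b2,left), carry(b3,right)} \ {carry(b2,left)} = {carry(b3,right)}
  ∪ pre   = {carry(b3,right)} ∪ {ball_in(b2,rmD), free(left), robot_in(rmD)}
          = {ball_in(b2,rmD), carry(b3,right), free(left), robot_in(rmD)}

== RESULT ==
["ball_in(b2,rmD)", "carry(b3,right)", "free(left)", "robot_in(rmD)"]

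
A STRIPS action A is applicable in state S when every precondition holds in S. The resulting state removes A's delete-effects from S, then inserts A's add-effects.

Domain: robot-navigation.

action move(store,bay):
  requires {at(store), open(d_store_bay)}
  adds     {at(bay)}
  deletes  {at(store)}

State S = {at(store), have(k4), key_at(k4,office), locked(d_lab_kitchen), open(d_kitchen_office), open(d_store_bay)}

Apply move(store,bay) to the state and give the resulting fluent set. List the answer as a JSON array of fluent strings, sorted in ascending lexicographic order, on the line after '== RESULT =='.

Progress:
  pre ⊆ S: {at(store), open(d_store_bay)} ⊆ S  — applicable
  S \ del = {have(k4), key_at(k4,office), locked(d_lab_kitchen), open(d_kitchen_office), open(d_store_bay)}
  ∪ add   = {at(bay), have(k4), key_at(k4,office), locked(d_lab_kitchen), open(d_kitchen_office), open(d_store_bay)}

== RESULT ==
["at(bay)", "have(k4)", "key_at(k4,office)", "locked(d_lab_kitchen)", "open(d_kitchen_office)", "open(d_store_bay)"]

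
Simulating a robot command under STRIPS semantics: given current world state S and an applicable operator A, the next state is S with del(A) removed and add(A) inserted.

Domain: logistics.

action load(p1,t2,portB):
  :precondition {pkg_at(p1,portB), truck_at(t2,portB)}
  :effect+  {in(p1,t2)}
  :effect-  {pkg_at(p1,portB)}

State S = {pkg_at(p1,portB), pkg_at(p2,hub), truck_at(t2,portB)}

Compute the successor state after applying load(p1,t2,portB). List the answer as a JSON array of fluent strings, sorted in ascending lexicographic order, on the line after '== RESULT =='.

Compute (S \ del) ∪ add:
  pre ⊆ S: {pkg_at(p1,portB), truck_at(t2,portB)} ⊆ S  — applicable
  S \ del = {pkg_at(p2,hub), truck_at(t2,portB)}
  ∪ add   = {in(p1,t2), pkg_at(p2,hub), truck_at(t2,portB)}

== RESULT ==
["in(p1,t2)", "pkg_at(p2,hub)", "truck_at(t2,portB)"]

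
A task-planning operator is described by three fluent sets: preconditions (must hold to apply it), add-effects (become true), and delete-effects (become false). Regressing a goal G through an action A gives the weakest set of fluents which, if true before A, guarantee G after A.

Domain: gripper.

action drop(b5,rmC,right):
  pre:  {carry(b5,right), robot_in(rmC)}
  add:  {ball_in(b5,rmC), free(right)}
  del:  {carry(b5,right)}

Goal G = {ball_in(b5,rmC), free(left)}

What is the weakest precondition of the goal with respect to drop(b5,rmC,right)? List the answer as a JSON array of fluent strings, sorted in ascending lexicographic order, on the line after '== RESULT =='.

Regress:
  G ∩ del = {}  (empty — regression defined)
  G \ add = {ball_in(b5,rmC), free(left)} \ {ball_in(b5,rmC), free(right)} = {free(left)}
  ∪ pre   = {free(left)} ∪ {carry(b5,right), robot_in(rmC)}
          = {carry(b5,right), free(left), robot_in(rmC)}

== RESULT ==
["carry(b5,right)", "free(left)", "robot_in(rmC)"]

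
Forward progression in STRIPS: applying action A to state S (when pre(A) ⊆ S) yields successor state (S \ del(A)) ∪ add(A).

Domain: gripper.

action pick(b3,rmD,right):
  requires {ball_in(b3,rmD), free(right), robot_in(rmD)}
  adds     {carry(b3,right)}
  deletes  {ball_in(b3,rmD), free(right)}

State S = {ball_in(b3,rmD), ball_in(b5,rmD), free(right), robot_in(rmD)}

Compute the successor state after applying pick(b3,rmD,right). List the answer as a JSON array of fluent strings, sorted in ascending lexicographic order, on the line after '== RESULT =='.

Progress:
  pre ⊆ S: {ball_in(b3,rmD), free(right), robot_in(rmD)} ⊆ S  — applicable
  S \ del = {ball_in(b5,rmD), robot_in(rmD)}
  ∪ add   = {ball_in(b5,rmD), carry(b3,right), robot_in(rmD)}

== RESULT ==
["ball_in(b5,rmD)", "carry(b3,right)", "robot_in(rmD)"]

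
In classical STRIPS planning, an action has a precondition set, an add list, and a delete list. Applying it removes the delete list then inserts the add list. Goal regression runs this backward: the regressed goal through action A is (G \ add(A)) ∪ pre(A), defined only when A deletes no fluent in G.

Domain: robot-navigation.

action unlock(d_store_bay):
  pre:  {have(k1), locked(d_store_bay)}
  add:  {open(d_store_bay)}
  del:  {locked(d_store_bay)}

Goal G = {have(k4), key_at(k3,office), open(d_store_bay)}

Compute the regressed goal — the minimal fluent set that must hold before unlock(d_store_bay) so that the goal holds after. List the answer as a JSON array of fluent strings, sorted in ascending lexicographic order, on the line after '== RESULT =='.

Regress:
  G ∩ del = {}  (empty — regression defined)
  G \ add = {have(k4), key_at(k3,office), open(d_store_bay)} \ {open(d_store_bay)} = {have(k4), key_at(k3,office)}
  ∪ pre   = {have(k4), key_at(k3,office)} ∪ {have(k1), locked(d_store_bay)}
          = {have(k1), have(k4), key_at(k3,office), locked(d_store_bay)}

== RESULT ==
["have(k1)", "have(k4)", "key_at(k3,office)", "locked(d_store_bay)"]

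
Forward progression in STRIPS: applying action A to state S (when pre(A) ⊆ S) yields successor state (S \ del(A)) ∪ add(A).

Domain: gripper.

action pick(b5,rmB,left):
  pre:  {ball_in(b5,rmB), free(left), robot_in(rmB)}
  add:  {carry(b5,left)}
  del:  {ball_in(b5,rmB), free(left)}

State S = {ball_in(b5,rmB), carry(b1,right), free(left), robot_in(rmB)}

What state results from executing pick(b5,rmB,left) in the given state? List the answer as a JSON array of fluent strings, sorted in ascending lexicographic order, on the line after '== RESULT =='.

Progress:
  pre ⊆ S: {ball_in(b5,rmB), free(left), robot_in(rmB)} ⊆ S  — applicable
  S \ del = {carry(b1,right), robot_in(rmB)}
  ∪ add   = {carry(b1,right), carry(b5,left), robot_in(rmB)}

== RESULT ==
["carry(b1,right)", "carry(b5,left)", "robot_in(rmB)"]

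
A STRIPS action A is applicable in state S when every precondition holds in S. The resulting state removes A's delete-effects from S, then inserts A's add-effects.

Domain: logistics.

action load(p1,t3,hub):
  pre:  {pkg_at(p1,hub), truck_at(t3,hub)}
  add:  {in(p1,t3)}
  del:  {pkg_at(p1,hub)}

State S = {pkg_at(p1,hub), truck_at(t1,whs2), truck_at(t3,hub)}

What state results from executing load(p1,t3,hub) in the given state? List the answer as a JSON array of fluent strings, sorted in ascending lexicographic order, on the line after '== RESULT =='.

Progress:
  pre ⊆ S: {pkg_at(p1,hub), truck_at(t3,hub)} ⊆ S  — applicable
  S \ del = {truck_at(t1,whs2), truck_at(t3,hub)}
  ∪ add   = {in(p1,t3), truck_at(t1,whs2), truck_at(t3,hub)}

== RESULT ==
["in(p1,t3)", "truck_at(t1,whs2)", "truck_at(t3,hub)"]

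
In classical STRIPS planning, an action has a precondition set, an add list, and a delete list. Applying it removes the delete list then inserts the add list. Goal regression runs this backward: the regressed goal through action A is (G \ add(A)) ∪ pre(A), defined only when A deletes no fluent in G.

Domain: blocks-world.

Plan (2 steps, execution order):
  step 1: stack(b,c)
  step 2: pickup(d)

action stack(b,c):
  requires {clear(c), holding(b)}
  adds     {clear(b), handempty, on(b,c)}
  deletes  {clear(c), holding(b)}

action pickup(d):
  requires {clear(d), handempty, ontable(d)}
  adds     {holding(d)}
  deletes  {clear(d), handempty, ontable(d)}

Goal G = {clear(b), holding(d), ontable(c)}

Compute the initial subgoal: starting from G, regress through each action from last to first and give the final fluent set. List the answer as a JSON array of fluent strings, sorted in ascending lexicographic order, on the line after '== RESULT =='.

Work backward from the goal:
  through step 2 (pickup(d)): drop {holding(d)}, keep {clear(b), ontable(c)}, require {clear(d), handempty, ontable(d)}
    → {clear(b), clear(d), handempty, ontable(c), ontable(d)}
  through step 1 (stack(b,c)): drop {clear(b), handempty}, keep {clear(d), ontable(c), ontable(d)}, require {clear(c), holding(b)}
    → {clear(c), clear(d), holding(b), ontable(c), ontable(d)}

== RESULT ==
["clear(c)", "clear(d)", "holding(b)", "ontable(c)", "ontable(d)"]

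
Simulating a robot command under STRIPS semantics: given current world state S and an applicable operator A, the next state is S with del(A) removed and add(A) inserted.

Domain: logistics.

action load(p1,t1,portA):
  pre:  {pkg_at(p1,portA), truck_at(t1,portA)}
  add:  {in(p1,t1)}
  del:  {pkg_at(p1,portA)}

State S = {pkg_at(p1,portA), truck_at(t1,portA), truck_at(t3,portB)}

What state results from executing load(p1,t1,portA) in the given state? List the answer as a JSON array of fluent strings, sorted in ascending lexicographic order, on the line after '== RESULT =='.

Compute (S \ del) ∪ add:
  pre ⊆ S: {pkg_at(p1,portA), truck_at(t1,portA)} ⊆ S  — applicable
  S \ del = {truck_at(t1,portA), truck_at(t3,portB)}
  ∪ add   = {in(p1,t1), truck_at(t1,portA), truck_at(t3,portB)}

== RESULT ==
["in(p1,t1)", "truck_at(t1,portA)", "truck_at(t3,portB)"]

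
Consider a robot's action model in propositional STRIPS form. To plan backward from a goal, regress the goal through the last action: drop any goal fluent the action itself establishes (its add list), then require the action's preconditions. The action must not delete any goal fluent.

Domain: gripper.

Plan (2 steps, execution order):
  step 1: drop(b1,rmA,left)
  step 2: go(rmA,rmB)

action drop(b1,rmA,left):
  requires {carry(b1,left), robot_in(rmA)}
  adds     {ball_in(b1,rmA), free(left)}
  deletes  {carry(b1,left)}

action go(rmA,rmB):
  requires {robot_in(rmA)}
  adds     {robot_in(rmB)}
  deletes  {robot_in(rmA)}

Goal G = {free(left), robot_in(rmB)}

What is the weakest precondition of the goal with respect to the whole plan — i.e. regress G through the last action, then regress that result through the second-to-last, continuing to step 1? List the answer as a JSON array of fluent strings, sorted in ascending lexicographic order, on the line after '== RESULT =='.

Work backward from the goal:
  through step 2 (go(rmA,rmB)): drop {robot_in(rmB)}, keep {free(left)}, require {robot_in(rmA)}
    → {free(left), robot_in(rmA)}
  through step 1 (drop(b1,rmA,left)): drop {free(left)}, keep {robot_in(rmA)}, require {carry(b1,left), robot_in(rmA)}
    → {carry(b1,left), robot_in(rmA)}

== RESULT ==
["carry(b1,left)", "robot_in(rmA)"]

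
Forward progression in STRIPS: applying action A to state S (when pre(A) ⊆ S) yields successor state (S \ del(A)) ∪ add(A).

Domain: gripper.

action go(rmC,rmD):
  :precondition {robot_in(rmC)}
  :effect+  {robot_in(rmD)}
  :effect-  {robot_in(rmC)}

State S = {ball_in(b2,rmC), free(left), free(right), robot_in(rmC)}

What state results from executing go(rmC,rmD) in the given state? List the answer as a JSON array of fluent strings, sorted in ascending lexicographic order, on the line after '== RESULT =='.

Progress:
  pre ⊆ S: {robot_in(rmC)} ⊆ S  — applicable
  S \ del = {ball_in(b2,rmC), free(left), free(right)}
  ∪ add   = {ball_in(b2,rmC), free(left), free(right), robot_in(rmD)}

== RESULT ==
["ball_in(b2,rmC)", "free(left)", "free(right)", "robot_in(rmD)"]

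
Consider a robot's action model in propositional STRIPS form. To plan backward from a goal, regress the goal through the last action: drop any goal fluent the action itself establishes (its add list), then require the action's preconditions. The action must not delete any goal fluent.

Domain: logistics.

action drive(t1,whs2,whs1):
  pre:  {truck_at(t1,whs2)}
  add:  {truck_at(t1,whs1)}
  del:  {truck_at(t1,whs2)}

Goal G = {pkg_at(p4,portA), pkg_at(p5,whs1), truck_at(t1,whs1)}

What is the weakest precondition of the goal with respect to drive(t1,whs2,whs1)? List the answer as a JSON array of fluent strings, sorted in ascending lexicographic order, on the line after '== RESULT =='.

Compute (G \ add) ∪ pre:
  G ∩ del = {}  (empty — regression defined)
  G \ add = {pkg_at(p4,portA), pkg_at(p5,whs1), truck_at(t1,whs1)} \ {truck_at(t1,whs1)} = {pkg_at(p4,portA), pkg_at(p5,whs1)}
  ∪ pre   = {pkg_at(p4,portA), pkg_at(p5,whs1)} ∪ {truck_at(t1,whs2)}
          = {pkg_at(p4,portA), pkg_at(p5,whs1), truck_at(t1,whs2)}

== RESULT ==
["pkg_at(p4,portA)", "pkg_at(p5,whs1)", "truck_at(t1,whs2)"]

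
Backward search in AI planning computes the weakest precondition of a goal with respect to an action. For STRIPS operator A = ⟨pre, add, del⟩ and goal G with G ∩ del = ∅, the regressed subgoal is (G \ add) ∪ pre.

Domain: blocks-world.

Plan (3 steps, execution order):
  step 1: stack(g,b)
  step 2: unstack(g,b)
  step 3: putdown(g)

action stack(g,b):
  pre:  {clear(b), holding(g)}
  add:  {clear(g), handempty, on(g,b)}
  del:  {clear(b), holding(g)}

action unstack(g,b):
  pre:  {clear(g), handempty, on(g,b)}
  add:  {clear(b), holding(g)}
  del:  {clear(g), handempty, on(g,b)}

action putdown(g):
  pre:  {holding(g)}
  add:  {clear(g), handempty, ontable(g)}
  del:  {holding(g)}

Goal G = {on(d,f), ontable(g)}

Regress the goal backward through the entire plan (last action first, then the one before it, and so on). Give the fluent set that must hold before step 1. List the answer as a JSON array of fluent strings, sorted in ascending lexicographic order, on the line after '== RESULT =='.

Work backward from the goal:
  through step 3 (putdown(g)): drop {ontable(g)}, keep {on(d,f)}, require {holding(g)}
    → {holding(g), on(d,f)}
  through step 2 (unstack(g,b)): drop {holding(g)}, keep {on(d,f)}, require {clear(g), handempty, on(g,b)}
    → {clear(g), handempty, on(d,f), on(g,b)}
  through step 1 (stack(g,b)): drop {clear(g), handempty, on(g,b)}, keep {on(d,f)}, require {clear(b), holding(g)}
    → {clear(b), holding(g), on(d,f)}

== RESULT ==
["clear(b)", "holding(g)", "on(d,f)"]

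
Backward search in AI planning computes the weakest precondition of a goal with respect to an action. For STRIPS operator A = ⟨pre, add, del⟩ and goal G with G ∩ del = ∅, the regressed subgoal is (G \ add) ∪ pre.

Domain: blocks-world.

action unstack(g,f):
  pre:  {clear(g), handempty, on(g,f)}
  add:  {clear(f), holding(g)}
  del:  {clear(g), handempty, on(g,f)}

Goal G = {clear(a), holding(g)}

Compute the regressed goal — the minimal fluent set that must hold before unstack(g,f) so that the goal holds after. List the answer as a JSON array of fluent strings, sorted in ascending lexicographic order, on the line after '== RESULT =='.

Compute (G \ add) ∪ pre:
  G ∩ del = {}  (empty — regression defined)
  G \ add = {clear(a), holding(g)} \ {clear(f), holding(g)} = {clear(a)}
  ∪ pre   = {clear(a)} ∪ {clear(g), handempty, on(g,f)}
          = {clear(a), clear(g), handempty, on(g,f)}

== RESULT ==
["clear(a)", "clear(g)", "handempty", "on(g,f)"]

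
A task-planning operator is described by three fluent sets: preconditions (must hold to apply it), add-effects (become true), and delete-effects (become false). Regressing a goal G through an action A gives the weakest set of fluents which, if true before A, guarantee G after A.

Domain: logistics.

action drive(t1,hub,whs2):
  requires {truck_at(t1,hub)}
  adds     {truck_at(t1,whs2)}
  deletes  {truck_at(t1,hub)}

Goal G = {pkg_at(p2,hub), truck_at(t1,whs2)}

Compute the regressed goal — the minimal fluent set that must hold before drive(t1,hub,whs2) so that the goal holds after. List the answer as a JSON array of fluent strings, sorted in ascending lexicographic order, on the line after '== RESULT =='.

Compute (G \ add) ∪ pre:
  G ∩ del = {}  (empty — regression defined)
  G \ add = {pkg_at(p2,hub), truck_at(t1,whs2)} \ {truck_at(t1,whs2)} = {pkg_at(p2,hub)}
  ∪ pre   = {pkg_at(p2,hub)} ∪ {truck_at(t1,hub)}
          = {pkg_at(p2,hub), truck_at(t1,hub)}

== RESULT ==
["pkg_at(p2,hub)", "truck_at(t1,hub)"]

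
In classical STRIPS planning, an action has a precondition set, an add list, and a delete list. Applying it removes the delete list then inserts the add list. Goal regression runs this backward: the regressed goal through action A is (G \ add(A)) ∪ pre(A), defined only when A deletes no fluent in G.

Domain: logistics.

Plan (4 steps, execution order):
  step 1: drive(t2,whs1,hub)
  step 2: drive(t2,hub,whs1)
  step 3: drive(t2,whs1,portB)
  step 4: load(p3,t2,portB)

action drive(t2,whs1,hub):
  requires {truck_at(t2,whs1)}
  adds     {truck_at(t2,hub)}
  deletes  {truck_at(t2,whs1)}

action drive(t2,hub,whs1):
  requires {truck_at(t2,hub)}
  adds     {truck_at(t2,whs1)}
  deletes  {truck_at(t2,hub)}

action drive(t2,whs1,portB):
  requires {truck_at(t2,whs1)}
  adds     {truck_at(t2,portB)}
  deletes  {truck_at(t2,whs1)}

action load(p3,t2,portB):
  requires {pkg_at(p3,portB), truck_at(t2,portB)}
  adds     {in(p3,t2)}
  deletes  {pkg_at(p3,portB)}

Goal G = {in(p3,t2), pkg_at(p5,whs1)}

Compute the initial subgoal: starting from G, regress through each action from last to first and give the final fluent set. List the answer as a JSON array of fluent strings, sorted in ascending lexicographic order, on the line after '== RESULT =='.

Regress step by step:
  through step 4 (load(p3,t2,portB)): drop {in(p3,t2)}, keep {pkg_at(p5,whs1)}, require {pkg_at(p3,portB), truck_at(t2,portB)}
    → {pkg_at(p3,portB), pkg_at(p5,whs1), truck_at(t2,portB)}
  through step 3 (drive(t2,whs1,portB)): drop {truck_at(t2,portB)}, keep {pkg_at(p3,portB), pkg_at(p5,whs1)}, require {truck_at(t2,whs1)}
    → {pkg_at(p3,portB), pkg_at(p5,whs1), truck_at(t2,whs1)}
  through step 2 (drive(t2,hub,whs1)): drop {truck_at(t2,whs1)}, keep {pkg_at(p3,portB), pkg_at(p5,whs1)}, require {truck_at(t2,hub)}
    → {pkg_at(p3,portB), pkg_at(p5,whs1), truck_at(t2,hub)}
  through step 1 (drive(t2,whs1,hub)): drop {truck_at(t2,hub)}, keep {pkg_at(p3,portB), pkg_at(p5,whs1)}, require {truck_at(t2,whs1)}
    → {pkg_at(p3,portB), pkg_at(p5,whs1), truck_at(t2,whs1)}

== RESULT ==
["pkg_at(p3,portB)", "pkg_at(p5,whs1)", "truck_at(t2,whs1)"]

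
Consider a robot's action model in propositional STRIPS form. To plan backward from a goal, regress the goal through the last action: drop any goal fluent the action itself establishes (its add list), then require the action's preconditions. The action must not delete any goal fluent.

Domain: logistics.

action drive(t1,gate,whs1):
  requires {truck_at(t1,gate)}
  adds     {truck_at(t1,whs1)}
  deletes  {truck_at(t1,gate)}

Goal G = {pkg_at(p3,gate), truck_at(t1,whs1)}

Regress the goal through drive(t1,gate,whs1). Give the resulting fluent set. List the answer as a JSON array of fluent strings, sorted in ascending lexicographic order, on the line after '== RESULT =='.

Compute (G \ add) ∪ pre:
  G ∩ del = {}  (empty — regression defined)
  G \ add = {pkg_at(p3,gate), truck_at(t1,whs1)} \ {truck_at(t1,whs1)} = {pkg_at(p3,gate)}
  ∪ pre   = {pkg_at(p3,gate)} ∪ {truck_at(t1,gate)}
          = {pkg_at(p3,gate), truck_at(t1,gate)}

== RESULT ==
["pkg_at(p3,gate)", "truck_at(t1,gate)"]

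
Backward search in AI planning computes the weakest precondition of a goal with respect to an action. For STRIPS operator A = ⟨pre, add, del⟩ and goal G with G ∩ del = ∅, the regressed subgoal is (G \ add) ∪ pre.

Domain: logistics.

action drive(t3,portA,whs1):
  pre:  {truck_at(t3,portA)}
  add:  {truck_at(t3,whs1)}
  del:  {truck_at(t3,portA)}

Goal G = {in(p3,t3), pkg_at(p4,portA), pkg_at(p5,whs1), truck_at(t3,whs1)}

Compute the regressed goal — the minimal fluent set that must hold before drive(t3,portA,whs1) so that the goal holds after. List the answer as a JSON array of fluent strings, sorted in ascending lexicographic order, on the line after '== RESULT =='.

Regress:
  G ∩ del = {}  (empty — regression defined)
  G \ add = {in(p3,t3), pkg_at(p4,portA), pkg_at(p5,whs1), truck_at(t3,whs1)} \ {truck_at(t3,whs1)} = {in(p3,t3), pkg_at(p4,portA), pkg_at(p5,whs1)}
  ∪ pre   = {in(p3,t3), pkg_at(p4,portA), pkg_at(p5,whs1)} ∪ {truck_at(t3,portA)}
          = {in(p3,t3), pkg_at(p4,portA), pkg_at(p5,whs1), truck_at(t3,portA)}

== RESULT ==
["in(p3,t3)", "pkg_at(p4,portA)", "pkg_at(p5,whs1)", "truck_at(t3,portA)"]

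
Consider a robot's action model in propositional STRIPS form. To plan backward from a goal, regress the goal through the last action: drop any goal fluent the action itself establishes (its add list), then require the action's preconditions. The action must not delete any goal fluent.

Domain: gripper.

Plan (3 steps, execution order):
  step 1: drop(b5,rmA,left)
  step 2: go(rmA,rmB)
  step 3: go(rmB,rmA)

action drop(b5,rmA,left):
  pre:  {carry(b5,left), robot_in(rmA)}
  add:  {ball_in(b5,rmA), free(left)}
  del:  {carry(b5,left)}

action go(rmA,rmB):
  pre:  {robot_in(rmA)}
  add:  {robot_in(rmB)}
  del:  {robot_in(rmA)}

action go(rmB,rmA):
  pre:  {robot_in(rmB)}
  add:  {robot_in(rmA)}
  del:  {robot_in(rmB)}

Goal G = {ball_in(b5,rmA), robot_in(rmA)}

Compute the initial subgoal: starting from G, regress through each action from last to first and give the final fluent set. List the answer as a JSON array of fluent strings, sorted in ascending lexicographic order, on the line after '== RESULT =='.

Work backward from the goal:
  through step 3 (go(rmB,rmA)): drop {robot_in(rmA)}, keep {ball_in(b5,rmA)}, require {robot_in(rmB)}
    → {ball_in(b5,rmA), robot_in(rmB)}
  through step 2 (go(rmA,rmB)): drop {robot_in(rmB)}, keep {ball_in(b5,rmA)}, require {robot_in(rmA)}
    → {ball_in(b5,rmA), robot_in(rmA)}
  through step 1 (drop(b5,rmA,left)): drop {ball_in(b5,rmA)}, keep {robot_in(rmA)}, require {carry(b5,left), robot_in(rmA)}
    → {carry(b5,left), robot_in(rmA)}

== RESULT ==
["carry(b5,left)", "robot_in(rmA)"]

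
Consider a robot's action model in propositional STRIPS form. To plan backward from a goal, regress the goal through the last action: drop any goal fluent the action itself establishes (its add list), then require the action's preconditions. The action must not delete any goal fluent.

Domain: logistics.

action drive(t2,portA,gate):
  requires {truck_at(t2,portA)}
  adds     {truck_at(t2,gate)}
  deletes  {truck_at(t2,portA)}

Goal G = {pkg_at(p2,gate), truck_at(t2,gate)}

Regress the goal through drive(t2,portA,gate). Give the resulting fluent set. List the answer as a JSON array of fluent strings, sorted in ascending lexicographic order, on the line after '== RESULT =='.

Compute (G \ add) ∪ pre:
  G ∩ del = {}  (empty — regression defined)
  G \ add = {pkg_at(p2,gate), truck_at(t2,gate)} \ {truck_at(t2,gate)} = {pkg_at(p2,gate)}
  ∪ pre   = {pkg_at(p2,gate)} ∪ {truck_at(t2,portA)}
          = {pkg_at(p2,gate), truck_at(t2,portA)}

== RESULT ==
["pkg_at(p2,gate)", "truck_at(t2,portA)"]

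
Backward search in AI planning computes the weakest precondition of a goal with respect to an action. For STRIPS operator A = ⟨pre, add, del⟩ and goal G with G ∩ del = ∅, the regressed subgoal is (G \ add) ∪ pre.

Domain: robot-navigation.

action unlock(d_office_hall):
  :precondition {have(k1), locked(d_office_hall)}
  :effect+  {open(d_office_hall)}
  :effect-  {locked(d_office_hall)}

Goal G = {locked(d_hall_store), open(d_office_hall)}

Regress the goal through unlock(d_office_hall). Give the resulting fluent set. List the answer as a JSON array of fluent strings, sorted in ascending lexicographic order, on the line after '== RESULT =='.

Compute (G \ add) ∪ pre:
  G ∩ del = {}  (empty — regression defined)
  G \ add = {locked(d_hall_store), open(d_office_hall)} \ {open(d_office_hall)} = {locked(d_hall_store)}
  ∪ pre   = {locked(d_hall_store)} ∪ {have(k1), locked(d_office_hall)}
          = {have(k1), locked(d_hall_store), locked(d_office_hall)}

== RESULT ==
["have(k1)", "locked(d_hall_store)", "locked(d_office_hall)"]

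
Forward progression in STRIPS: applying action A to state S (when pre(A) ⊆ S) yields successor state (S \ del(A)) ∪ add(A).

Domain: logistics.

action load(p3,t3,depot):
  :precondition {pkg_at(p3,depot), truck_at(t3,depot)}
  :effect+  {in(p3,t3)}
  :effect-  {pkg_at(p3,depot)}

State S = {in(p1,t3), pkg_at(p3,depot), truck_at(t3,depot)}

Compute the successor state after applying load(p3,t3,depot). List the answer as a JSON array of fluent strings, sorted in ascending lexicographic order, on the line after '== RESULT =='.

Progress:
  pre ⊆ S: {pkg_at(p3,depot), truck_at(t3,depot)} ⊆ S  — applicable
  S \ del = {in(p1,t3), truck_at(t3,depot)}
  ∪ add   = {in(p1,t3), in(p3,t3), truck_at(t3,depot)}

== RESULT ==
["in(p1,t3)", "in(p3,t3)", "truck_at(t3,depot)"]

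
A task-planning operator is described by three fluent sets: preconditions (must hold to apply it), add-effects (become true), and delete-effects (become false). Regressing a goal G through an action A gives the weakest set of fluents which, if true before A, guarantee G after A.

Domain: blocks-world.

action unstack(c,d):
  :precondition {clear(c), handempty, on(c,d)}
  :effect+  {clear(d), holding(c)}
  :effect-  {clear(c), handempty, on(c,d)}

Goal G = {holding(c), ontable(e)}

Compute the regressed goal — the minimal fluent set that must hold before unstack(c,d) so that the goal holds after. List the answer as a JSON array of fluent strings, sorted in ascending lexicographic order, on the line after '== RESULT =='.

Regress:
  G ∩ del = {}  (empty — regression defined)
  G \ add = {holding(c), ontable(e)} \ {clear(d), holding(c)} = {ontable(e)}
  ∪ pre   = {ontable(e)} ∪ {clear(c), handempty, on(c,d)}
          = {clear(c), handempty, on(c,d), ontable(e)}

== RESULT ==
["clear(c)", "handempty", "on(c,d)", "ontable(e)"]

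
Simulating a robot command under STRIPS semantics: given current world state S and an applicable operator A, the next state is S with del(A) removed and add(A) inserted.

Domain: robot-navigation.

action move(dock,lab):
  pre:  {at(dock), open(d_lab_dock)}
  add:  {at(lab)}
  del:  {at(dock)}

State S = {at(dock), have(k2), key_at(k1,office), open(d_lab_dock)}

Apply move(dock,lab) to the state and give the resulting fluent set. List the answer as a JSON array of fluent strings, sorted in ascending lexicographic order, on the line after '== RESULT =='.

Progress:
  pre ⊆ S: {at(dock), open(d_lab_dock)} ⊆ S  — applicable
  S \ del = {have(k2), key_at(k1,office), open(d_lab_dock)}
  ∪ add   = {at(lab), have(k2), key_at(k1,office), open(d_lab_dock)}

== RESULT ==
["at(lab)", "have(k2)", "key_at(k1,office)", "open(d_lab_dock)"]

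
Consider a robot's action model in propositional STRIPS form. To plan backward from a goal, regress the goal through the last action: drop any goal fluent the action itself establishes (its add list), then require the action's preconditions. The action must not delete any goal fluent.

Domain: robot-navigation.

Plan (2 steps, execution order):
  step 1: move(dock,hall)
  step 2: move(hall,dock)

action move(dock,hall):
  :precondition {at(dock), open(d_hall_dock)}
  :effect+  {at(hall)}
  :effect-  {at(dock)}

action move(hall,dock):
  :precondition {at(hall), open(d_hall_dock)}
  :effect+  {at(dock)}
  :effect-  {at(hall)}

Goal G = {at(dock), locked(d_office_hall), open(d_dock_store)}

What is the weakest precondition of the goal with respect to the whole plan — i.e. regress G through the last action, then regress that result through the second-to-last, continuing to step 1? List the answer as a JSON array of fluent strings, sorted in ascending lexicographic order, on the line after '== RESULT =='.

Regress step by step:
  through step 2 (move(hall,dock)): drop {at(dock)}, keep {locked(d_office_hall), open(d_dock_store)}, require {at(hall), open(d_hall_dock)}
    → {at(hall), locked(d_office_hall), open(d_dock_store), open(d_hall_dock)}
  through step 1 (move(dock,hall)): drop {at(hall)}, keep {locked(d_office_hall), open(d_dock_store), open(d_hall_dock)}, require {at(dock), open(d_hall_dock)}
    → {at(dock), locked(d_office_hall), open(d_dock_store), open(d_hall_dock)}

== RESULT ==
["at(dock)", "locked(d_office_hall)", "open(d_dock_store)", "open(d_hall_dock)"]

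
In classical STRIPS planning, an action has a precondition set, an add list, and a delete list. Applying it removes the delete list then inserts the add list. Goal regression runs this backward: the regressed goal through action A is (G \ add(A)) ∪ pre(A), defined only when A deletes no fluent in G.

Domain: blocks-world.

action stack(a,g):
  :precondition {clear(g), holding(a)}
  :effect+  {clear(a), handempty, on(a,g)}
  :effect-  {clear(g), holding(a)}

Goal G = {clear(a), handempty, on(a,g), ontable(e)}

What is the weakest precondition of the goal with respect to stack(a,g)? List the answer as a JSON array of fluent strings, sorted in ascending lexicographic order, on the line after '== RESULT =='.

Regress:
  G ∩ del = {}  (empty — regression defined)
  G \ add = {clear(a), handempty, on(a,g), ontable(e)} \ {clear(a), handempty, on(a,g)} = {ontable(e)}
  ∪ pre   = {ontable(e)} ∪ {clear(g), holding(a)}
          = {clear(g), holding(a), ontable(e)}

== RESULT ==
["clear(g)", "holding(a)", "ontable(e)"]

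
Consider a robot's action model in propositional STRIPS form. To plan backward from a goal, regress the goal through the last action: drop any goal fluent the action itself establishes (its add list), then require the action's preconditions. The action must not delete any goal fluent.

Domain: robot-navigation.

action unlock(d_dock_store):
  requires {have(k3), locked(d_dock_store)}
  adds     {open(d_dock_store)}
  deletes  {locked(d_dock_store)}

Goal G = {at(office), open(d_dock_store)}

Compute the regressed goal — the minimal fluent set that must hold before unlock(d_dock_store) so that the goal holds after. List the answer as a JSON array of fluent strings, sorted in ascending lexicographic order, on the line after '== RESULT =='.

Compute (G \ add) ∪ pre:
  G ∩ del = {}  (empty — regression defined)
  G \ add = {at(office), open(d_dock_store)} \ {open(d_dock_store)} = {at(office)}
  ∪ pre   = {at(office)} ∪ {have(k3), locked(d_dock_store)}
          = {at(office), have(k3), locked(d_dock_store)}

== RESULT ==
["at(office)", "have(k3)", "locked(d_dock_store)"]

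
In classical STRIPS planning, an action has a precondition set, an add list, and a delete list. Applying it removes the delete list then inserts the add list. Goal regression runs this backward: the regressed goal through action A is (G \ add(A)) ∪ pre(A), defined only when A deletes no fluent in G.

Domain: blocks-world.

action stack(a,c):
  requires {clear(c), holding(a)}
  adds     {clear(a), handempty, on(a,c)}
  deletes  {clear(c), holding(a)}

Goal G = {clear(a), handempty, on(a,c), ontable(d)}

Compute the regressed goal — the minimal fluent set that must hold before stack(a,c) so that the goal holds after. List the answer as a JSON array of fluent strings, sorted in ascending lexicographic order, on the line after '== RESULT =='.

Compute (G \ add) ∪ pre:
  G ∩ del = {}  (empty — regression defined)
  G \ add = {clear(a), handempty, on(a,c), ontable(d)} \ {clear(a), handempty, on(a,c)} = {ontable(d)}
  ∪ pre   = {ontable(d)} ∪ {clear(c), holding(a)}
          = {clear(c), holding(a), ontable(d)}

== RESULT ==
["clear(c)", "holding(a)", "ontable(d)"]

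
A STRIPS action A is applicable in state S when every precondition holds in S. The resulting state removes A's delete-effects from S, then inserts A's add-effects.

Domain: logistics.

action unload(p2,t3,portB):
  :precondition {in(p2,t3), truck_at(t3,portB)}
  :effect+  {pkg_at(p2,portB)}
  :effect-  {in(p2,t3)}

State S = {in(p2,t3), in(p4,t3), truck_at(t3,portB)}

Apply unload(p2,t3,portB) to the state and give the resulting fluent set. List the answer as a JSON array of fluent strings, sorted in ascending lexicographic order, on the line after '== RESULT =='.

Progress:
  pre ⊆ S: {in(p2,t3), truck_at(t3,portB)} ⊆ S  — applicable
  S \ del = {in(p4,t3), truck_at(t3,portB)}
  ∪ add   = {in(p4,t3), pkg_at(p2,portB), truck_at(t3,portB)}

== RESULT ==
["in(p4,t3)", "pkg_at(p2,portB)", "truck_at(t3,portB)"]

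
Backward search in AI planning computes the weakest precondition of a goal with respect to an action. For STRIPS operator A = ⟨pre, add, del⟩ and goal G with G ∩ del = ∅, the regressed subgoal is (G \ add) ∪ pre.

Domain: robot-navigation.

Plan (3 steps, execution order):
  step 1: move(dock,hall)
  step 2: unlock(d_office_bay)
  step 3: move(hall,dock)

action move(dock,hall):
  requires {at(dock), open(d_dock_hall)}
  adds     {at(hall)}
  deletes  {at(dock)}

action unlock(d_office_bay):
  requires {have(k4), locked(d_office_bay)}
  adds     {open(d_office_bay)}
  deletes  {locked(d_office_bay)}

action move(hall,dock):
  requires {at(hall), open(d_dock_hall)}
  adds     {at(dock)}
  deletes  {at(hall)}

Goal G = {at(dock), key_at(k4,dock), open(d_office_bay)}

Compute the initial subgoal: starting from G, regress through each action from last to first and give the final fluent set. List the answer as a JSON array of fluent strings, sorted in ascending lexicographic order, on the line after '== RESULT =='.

Work backward from the goal:
  through step 3 (move(hall,dock)): drop {at(dock)}, keep {key_at(k4,dock), open(d_office_bay)}, require {at(hall), open(d_dock_hall)}
    → {at(hall), key_at(k4,dock), open(d_dock_hall), open(d_office_bay)}
  through step 2 (unlock(d_office_bay)): drop {open(d_office_bay)}, keep {at(hall), key_at(k4,dock), open(d_dock_hall)}, require {have(k4), locked(d_office_bay)}
    → {at(hall), have(k4), key_at(k4,dock), locked(d_office_bay), open(d_dock_hall)}
  through step 1 (move(dock,hall)): drop {at(hall)}, keep {have(k4), key_at(k4,dock), locked(d_office_bay), open(d_dock_hall)}, require {at(dock), open(d_dock_hall)}
    → {at(dock), have(k4), key_at(k4,dock), locked(d_office_bay), open(d_dock_hall)}

== RESULT ==
["at(dock)", "have(k4)", "key_at(k4,dock)", "locked(d_office_bay)", "open(d_dock_hall)"]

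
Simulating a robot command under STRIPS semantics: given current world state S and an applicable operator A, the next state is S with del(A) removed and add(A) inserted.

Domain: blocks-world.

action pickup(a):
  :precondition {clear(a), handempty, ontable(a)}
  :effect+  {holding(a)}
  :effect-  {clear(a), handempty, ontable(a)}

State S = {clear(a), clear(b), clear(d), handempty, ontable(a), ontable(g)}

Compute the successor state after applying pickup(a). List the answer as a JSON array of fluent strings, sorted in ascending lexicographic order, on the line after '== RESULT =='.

Compute (S \ del) ∪ add:
  pre ⊆ S: {clear(a), handempty, ontable(a)} ⊆ S  — applicable
  S \ del = {clear(b), clear(d), ontable(g)}
  ∪ add   = {clear(b), clear(d), holding(a), ontable(g)}

== RESULT ==
["clear(b)", "clear(d)", "holding(a)", "ontable(g)"]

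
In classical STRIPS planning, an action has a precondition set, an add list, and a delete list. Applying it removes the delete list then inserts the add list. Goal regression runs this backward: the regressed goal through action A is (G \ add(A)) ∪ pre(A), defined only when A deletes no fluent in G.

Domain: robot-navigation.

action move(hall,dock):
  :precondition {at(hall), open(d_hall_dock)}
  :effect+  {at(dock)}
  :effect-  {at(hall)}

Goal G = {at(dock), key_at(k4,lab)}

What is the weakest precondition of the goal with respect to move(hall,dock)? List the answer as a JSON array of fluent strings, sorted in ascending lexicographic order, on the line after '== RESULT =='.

Compute (G \ add) ∪ pre:
  G ∩ del = {}  (empty — regression defined)
  G \ add = {at(dock), key_at(k4,lab)} \ {at(dock)} = {key_at(k4,lab)}
  ∪ pre   = {key_at(k4,lab)} ∪ {at(hall), open(d_hall_dock)}
          = {at(hall), key_at(k4,lab), open(d_hall_dock)}

== RESULT ==
["at(hall)", "key_at(k4,lab)", "open(d_hall_dock)"]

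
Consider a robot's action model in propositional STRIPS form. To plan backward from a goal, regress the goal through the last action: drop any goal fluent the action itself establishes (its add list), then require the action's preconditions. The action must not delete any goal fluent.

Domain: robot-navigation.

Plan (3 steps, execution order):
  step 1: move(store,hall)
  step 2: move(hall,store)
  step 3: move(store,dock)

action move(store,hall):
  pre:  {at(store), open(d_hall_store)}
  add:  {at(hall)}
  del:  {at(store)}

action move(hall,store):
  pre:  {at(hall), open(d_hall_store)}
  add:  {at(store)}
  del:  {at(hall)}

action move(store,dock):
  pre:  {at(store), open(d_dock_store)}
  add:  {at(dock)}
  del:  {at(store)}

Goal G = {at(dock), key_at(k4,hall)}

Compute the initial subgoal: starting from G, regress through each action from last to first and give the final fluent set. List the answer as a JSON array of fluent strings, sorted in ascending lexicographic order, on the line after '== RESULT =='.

Regress step by step:
  through step 3 (move(store,dock)): drop {at(dock)}, keep {key_at(k4,hall)}, require {at(store), open(d_dock_store)}
    → {at(store), key_at(k4,hall), open(d_dock_store)}
  through step 2 (move(hall,store)): drop {at(store)}, keep {key_at(k4,hall), open(d_dock_store)}, require {at(hall), open(d_hall_store)}
    → {at(hall), key_at(k4,hall), open(d_dock_store), open(d_hall_store)}
  through step 1 (move(store,hall)): drop {at(hall)}, keep {key_at(k4,hall), open(d_dock_store), open(d_hall_store)}, require {at(store), open(d_hall_store)}
    → {at(store), key_at(k4,hall), open(d_dock_store), open(d_hall_store)}

== RESULT ==
["at(store)", "key_at(k4,hall)", "open(d_dock_store)", "open(d_hall_store)"]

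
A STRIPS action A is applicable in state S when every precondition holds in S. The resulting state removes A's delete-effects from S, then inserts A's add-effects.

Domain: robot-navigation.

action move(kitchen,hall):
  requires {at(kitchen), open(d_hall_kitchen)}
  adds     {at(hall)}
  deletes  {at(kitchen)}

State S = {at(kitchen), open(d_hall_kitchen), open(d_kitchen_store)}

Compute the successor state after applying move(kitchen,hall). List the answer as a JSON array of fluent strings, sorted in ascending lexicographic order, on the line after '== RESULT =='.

Progress:
  pre ⊆ S: {at(kitchen), open(d_hall_kitchen)} ⊆ S  — applicable
  S \ del = {open(d_hall_kitchen), open(d_kitchen_store)}
  ∪ add   = {at(hall), open(d_hall_kitchen), open(d_kitchen_store)}

== RESULT ==
["at(hall)", "open(d_hall_kitchen)", "open(d_kitchen_store)"]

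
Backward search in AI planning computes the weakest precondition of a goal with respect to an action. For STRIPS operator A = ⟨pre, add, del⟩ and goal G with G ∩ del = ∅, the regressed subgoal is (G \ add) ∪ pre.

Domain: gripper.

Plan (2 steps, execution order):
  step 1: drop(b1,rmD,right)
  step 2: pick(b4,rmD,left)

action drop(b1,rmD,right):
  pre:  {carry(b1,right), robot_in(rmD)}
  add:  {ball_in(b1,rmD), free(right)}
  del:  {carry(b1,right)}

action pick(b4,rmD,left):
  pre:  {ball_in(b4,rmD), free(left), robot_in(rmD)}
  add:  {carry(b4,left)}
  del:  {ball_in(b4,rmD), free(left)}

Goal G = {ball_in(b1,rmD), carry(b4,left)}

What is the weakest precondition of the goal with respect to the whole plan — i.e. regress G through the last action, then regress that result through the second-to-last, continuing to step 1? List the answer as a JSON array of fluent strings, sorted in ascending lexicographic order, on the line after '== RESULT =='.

Work backward from the goal:
  through step 2 (pick(b4,rmD,left)): drop {carry(b4,left)}, keep {ball_in(b1,rmD)}, require {ball_in(b4,rmD), free(left), robot_in(rmD)}
    → {ball_in(b1,rmD), ball_in(b4,rmD), free(left), robot_in(rmD)}
  through step 1 (drop(b1,rmD,right)): drop {ball_in(b1,rmD)}, keep {ball_in(b4,rmD), free(left), robot_in(rmD)}, require {carry(b1,right), robot_in(rmD)}
    → {ball_in(b4,rmD), carry(b1,right), free(left), robot_in(rmD)}

== RESULT ==
["ball_in(b4,rmD)", "carry(b1,right)", "free(left)", "robot_in(rmD)"]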